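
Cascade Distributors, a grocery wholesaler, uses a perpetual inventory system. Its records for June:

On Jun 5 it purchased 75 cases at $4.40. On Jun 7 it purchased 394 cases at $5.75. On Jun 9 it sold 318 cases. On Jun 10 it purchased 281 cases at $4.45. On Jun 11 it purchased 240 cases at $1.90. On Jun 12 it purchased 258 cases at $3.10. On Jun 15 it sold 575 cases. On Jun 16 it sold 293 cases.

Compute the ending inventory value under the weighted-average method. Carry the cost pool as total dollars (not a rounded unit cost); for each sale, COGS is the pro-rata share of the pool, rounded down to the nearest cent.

Ending inventory = $222.80

After Jun 5: 75 on hand, pool $330.00 (≈ $4.4000 each)
After Jun 7: 469 on hand, pool $2,595.50 (≈ $5.5341 each)
Jun 9, sell 318: 318/469 × $2,595.50 → $1,759.84
After Jun 10: 432 on hand, pool $2,086.11 (≈ $4.8290 each)
After Jun 11: 672 on hand, pool $2,542.11 (≈ $3.7829 each)
After Jun 12: 930 on hand, pool $3,341.91 (≈ $3.5935 each)
Jun 15, sell 575: 575/930 × $3,341.91 → $2,066.23
Jun 16, sell 293: 293/355 × $1,275.68 → $1,052.88
Total COGS = $1,759.84 + $2,066.23 + $1,052.88 = $4,878.95
Ending inventory (cost pool remaining) = $222.80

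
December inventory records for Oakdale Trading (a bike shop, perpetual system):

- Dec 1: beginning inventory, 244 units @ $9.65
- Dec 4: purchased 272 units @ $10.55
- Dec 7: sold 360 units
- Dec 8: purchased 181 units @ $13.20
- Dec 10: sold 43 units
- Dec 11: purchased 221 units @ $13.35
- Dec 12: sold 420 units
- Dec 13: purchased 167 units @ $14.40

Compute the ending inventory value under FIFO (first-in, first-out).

Ending inventory = $3,673.05

Dec 7, 360 sold [FIFO — oldest first]: 244 @ $9.65 + 116 @ $10.55 = $3,578.40
Dec 10, 43 sold [FIFO — oldest first]: 43 @ $10.55 = $453.65
Dec 12, 420 sold [FIFO — oldest first]: 113 @ $10.55 + 181 @ $13.20 + 126 @ $13.35 = $5,263.45
Total COGS = $3,578.40 + $453.65 + $5,263.45 = $9,295.50
Ending inventory: 95 @ $13.35 + 167 @ $14.40 = $3,673.05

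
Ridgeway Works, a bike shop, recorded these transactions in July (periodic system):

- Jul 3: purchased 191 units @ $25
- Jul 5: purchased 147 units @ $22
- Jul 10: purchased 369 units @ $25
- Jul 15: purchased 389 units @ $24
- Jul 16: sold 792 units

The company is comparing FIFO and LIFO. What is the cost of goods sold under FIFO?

COGS = $19,274

FIFO COGS: 191 @ $25 + 147 @ $22 + 369 @ $25 + 85 @ $24 = $19,274
LIFO COGS: 389 @ $24 + 369 @ $25 + 34 @ $22 = $19,309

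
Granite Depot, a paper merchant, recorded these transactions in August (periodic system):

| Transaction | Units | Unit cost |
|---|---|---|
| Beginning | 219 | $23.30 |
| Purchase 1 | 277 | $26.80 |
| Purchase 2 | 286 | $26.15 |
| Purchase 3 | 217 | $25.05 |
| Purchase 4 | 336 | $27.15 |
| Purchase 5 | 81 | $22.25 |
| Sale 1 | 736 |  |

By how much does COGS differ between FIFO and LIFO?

FIFO COGS: 219 @ $23.30 + 277 @ $26.80 + 240 @ $26.15 = $18,802.30
LIFO COGS: 81 @ $22.25 + 336 @ $27.15 + 217 @ $25.05 + 102 @ $26.15 = $19,027.80
Difference = |$18,802.30 − $19,027.80| = $225.50

$225.50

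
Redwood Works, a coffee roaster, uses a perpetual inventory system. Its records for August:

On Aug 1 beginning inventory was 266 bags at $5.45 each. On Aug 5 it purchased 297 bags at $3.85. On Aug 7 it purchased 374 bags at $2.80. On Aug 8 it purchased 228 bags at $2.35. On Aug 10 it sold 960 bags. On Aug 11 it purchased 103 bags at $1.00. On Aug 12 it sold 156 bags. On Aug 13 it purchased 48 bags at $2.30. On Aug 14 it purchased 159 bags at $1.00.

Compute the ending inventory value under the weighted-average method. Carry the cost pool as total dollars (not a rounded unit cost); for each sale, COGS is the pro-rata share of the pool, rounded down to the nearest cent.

Ending inventory = $682.89

After Aug 1: 266 on hand, pool $1,449.70 (≈ $5.4500 each)
After Aug 5: 563 on hand, pool $2,593.15 (≈ $4.6060 each)
After Aug 7: 937 on hand, pool $3,640.35 (≈ $3.8851 each)
After Aug 8: 1165 on hand, pool $4,176.15 (≈ $3.5847 each)
Aug 10, sell 960: 960/1165 × $4,176.15 → $3,441.29
After Aug 11: 308 on hand, pool $837.86 (≈ $2.7203 each)
Aug 12, sell 156: 156/308 × $837.86 → $424.37
After Aug 13: 200 on hand, pool $523.89 (≈ $2.6195 each)
After Aug 14: 359 on hand, pool $682.89 (≈ $1.9022 each)
Total COGS = $3,441.29 + $424.37 = $3,865.66
Ending inventory (cost pool remaining) = $682.89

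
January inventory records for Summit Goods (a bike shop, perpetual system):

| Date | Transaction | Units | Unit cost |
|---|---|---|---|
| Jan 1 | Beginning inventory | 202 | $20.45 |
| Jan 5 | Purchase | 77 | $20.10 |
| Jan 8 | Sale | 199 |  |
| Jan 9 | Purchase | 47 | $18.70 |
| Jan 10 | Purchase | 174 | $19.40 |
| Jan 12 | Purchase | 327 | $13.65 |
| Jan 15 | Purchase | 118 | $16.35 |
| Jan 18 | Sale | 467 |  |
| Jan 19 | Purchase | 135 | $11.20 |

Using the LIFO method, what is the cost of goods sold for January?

COGS = $10,862.25

Jan 8, 199 sold [LIFO — newest first]: 77 @ $20.10 + 122 @ $20.45 = $4,042.60
Jan 18, 467 sold [LIFO — newest first]: 118 @ $16.35 + 327 @ $13.65 + 22 @ $19.40 = $6,819.65
Total COGS = $4,042.60 + $6,819.65 = $10,862.25
Ending inventory: 80 @ $20.45 + 47 @ $18.70 + 152 @ $19.40 + 135 @ $11.20 = $6,975.70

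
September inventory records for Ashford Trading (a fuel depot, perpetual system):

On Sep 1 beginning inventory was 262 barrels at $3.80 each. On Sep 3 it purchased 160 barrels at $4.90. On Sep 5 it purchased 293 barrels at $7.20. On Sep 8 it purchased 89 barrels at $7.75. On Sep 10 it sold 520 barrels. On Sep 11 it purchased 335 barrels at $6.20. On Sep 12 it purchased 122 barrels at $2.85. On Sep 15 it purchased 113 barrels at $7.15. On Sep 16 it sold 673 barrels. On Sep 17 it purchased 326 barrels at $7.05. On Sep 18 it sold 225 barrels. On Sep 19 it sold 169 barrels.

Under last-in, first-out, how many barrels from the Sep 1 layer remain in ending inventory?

Sep 10, 520 sold [LIFO — newest first]: 89 @ $7.75 + 293 @ $7.20 + 138 @ $4.90 = $3,475.55
Sep 16, 673 sold [LIFO — newest first]: 113 @ $7.15 + 122 @ $2.85 + 335 @ $6.20 + 22 @ $4.90 + 81 @ $3.80 = $3,648.25
Sep 18, 225 sold [LIFO — newest first]: 225 @ $7.05 = $1,586.25
Sep 19, 169 sold [LIFO — newest first]: 101 @ $7.05 + 68 @ $3.80 = $970.45
Total COGS = $3,475.55 + $3,648.25 + $1,586.25 + $970.45 = $9,680.50
Ending inventory: 113 @ $3.80 = $429.40

113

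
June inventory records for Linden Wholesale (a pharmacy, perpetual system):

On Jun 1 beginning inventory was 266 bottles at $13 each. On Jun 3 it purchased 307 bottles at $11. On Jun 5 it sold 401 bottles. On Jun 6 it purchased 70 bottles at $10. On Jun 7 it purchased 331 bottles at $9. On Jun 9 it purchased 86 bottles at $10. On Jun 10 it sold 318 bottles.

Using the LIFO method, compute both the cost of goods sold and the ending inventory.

COGS = $7,547; ending inventory = $3,827

Jun 5, 401 sold [LIFO — newest first]: 307 @ $11 + 94 @ $13 = $4,599
Jun 10, 318 sold [LIFO — newest first]: 86 @ $10 + 232 @ $9 = $2,948
Total COGS = $4,599 + $2,948 = $7,547
Ending inventory: 172 @ $13 + 70 @ $10 + 99 @ $9 = $3,827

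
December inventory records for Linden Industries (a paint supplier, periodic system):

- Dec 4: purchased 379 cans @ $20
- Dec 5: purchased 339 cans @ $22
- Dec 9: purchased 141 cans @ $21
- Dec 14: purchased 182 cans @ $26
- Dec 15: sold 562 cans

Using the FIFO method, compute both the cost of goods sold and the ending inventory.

COGS = $11,606; ending inventory = $11,125

Dec 15, 562 sold [FIFO — oldest first]: 379 @ $20 + 183 @ $22 = $11,606
Ending inventory: 156 @ $22 + 141 @ $21 + 182 @ $26 = $11,125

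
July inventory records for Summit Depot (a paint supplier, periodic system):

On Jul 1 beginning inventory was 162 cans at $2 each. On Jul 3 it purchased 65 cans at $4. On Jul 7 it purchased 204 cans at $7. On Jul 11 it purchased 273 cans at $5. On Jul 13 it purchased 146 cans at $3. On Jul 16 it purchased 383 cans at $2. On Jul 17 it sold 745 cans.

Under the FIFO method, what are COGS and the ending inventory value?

Jul 17, 745 sold [FIFO — oldest first]: 162 @ $2 + 65 @ $4 + 204 @ $7 + 273 @ $5 + 41 @ $3 = $3,500
Ending inventory: 105 @ $3 + 383 @ $2 = $1,081
Check: goods available $4,581 = COGS $3,500 + ending $1,081

COGS = $3,500; ending inventory = $1,081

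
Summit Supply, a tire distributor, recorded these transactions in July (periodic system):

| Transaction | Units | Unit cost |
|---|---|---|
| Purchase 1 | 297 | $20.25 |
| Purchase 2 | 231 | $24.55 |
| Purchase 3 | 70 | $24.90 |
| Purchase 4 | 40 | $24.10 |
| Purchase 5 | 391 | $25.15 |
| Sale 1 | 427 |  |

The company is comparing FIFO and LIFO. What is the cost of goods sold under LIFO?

COGS = $10,701.25

FIFO COGS: 297 @ $20.25 + 130 @ $24.55 = $9,205.75
LIFO COGS: 391 @ $25.15 + 36 @ $24.10 = $10,701.25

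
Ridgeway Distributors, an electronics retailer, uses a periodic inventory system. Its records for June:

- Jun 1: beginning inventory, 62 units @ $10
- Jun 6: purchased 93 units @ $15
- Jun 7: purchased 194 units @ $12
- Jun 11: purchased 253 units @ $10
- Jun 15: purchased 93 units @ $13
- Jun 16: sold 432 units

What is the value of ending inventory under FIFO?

Jun 16, 432 sold [FIFO — oldest first]: 62 @ $10 + 93 @ $15 + 194 @ $12 + 83 @ $10 = $5,173
Ending inventory: 170 @ $10 + 93 @ $13 = $2,909
Check: goods available $8,082 = COGS $5,173 + ending $2,909

Ending inventory = $2,909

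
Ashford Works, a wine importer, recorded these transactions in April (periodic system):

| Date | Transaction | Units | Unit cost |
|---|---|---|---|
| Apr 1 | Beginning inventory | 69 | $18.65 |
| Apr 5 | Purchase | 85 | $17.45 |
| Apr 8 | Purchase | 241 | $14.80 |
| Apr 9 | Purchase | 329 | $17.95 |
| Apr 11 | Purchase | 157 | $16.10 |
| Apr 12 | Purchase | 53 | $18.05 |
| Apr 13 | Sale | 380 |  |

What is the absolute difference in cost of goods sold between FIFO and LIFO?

FIFO COGS: 69 @ $18.65 + 85 @ $17.45 + 226 @ $14.80 = $6,114.90
LIFO COGS: 53 @ $18.05 + 157 @ $16.10 + 170 @ $17.95 = $6,535.85
Difference = |$6,114.90 − $6,535.85| = $420.95

$420.95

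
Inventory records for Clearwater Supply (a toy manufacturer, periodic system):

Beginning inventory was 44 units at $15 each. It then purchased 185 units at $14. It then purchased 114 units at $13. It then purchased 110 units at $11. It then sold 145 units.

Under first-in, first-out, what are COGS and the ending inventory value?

Sale 1 (145) [FIFO — oldest first]: 44 @ $15 + 101 @ $14 = $2,074
Ending inventory: 84 @ $14 + 114 @ $13 + 110 @ $11 = $3,868
Check: goods available $5,942 = COGS $2,074 + ending $3,868

COGS = $2,074; ending inventory = $3,868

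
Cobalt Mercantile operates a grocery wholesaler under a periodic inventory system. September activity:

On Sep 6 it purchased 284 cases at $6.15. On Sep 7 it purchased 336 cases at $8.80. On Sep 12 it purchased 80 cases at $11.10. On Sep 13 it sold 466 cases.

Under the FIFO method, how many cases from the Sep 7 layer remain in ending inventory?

154

Sep 13, 466 sold [FIFO — oldest first]: 284 @ $6.15 + 182 @ $8.80 = $3,348.20
Ending inventory: 154 @ $8.80 + 80 @ $11.10 = $2,243.20
Check: goods available $5,591.40 = COGS $3,348.20 + ending $2,243.20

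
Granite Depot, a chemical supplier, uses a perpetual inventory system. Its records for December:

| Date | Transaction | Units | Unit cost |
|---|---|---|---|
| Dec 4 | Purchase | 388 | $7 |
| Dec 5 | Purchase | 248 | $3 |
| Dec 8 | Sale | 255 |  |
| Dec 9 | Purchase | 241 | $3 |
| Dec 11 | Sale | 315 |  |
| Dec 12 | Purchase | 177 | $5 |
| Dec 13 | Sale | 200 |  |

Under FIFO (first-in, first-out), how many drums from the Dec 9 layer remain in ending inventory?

107

Dec 8, 255 sold [FIFO — oldest first]: 255 @ $7 = $1,785
Dec 11, 315 sold [FIFO — oldest first]: 133 @ $7 + 182 @ $3 = $1,477
Dec 13, 200 sold [FIFO — oldest first]: 66 @ $3 + 134 @ $3 = $600
Total COGS = $1,785 + $1,477 + $600 = $3,862
Ending inventory: 107 @ $3 + 177 @ $5 = $1,206
Check: goods available $5,068 = COGS $3,862 + ending $1,206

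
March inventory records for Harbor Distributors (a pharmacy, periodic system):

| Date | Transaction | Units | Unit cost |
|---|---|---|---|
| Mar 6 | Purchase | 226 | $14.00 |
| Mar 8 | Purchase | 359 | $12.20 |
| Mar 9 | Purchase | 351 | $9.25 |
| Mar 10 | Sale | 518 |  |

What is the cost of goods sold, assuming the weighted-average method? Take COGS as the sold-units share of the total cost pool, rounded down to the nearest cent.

COGS = $5,971.69

Mar 10, sell 518: 518/936 × $10,790.55 → $5,971.69
Ending inventory (cost pool remaining) = $4,818.86
Check: goods available $10,790.55 = COGS $5,971.69 + ending $4,818.86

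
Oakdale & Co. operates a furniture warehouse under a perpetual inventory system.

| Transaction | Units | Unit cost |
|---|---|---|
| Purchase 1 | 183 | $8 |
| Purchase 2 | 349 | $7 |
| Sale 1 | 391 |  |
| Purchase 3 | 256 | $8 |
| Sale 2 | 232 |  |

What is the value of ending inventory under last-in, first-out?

Ending inventory = $1,320

Sale 1 (391) [LIFO — newest first]: 349 @ $7 + 42 @ $8 = $2,779
Sale 2 (232) [LIFO — newest first]: 232 @ $8 = $1,856
Total COGS = $2,779 + $1,856 = $4,635
Ending inventory: 141 @ $8 + 24 @ $8 = $1,320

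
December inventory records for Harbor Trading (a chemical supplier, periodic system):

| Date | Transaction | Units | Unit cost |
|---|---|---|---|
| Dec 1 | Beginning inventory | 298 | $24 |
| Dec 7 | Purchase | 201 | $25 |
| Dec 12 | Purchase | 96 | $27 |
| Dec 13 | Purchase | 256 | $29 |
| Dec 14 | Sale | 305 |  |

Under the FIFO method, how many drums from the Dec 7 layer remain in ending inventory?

194

Dec 14, 305 sold [FIFO — oldest first]: 298 @ $24 + 7 @ $25 = $7,327
Ending inventory: 194 @ $25 + 96 @ $27 + 256 @ $29 = $14,866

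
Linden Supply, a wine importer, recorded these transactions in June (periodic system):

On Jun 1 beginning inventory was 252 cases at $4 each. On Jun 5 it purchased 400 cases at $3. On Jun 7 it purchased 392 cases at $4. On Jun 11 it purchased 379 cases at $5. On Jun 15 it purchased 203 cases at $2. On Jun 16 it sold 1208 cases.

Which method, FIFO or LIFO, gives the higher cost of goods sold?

FIFO COGS: 252 @ $4 + 400 @ $3 + 392 @ $4 + 164 @ $5 = $4,596
LIFO COGS: 203 @ $2 + 379 @ $5 + 392 @ $4 + 234 @ $3 = $4,571

FIFO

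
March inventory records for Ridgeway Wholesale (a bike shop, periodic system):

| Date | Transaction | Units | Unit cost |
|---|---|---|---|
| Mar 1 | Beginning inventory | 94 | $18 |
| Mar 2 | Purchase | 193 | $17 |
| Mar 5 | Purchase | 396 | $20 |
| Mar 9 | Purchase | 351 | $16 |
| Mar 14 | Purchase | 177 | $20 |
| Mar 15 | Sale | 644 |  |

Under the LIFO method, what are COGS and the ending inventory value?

Mar 15, 644 sold [LIFO — newest first]: 177 @ $20 + 351 @ $16 + 116 @ $20 = $11,476
Ending inventory: 94 @ $18 + 193 @ $17 + 280 @ $20 = $10,573

COGS = $11,476; ending inventory = $10,573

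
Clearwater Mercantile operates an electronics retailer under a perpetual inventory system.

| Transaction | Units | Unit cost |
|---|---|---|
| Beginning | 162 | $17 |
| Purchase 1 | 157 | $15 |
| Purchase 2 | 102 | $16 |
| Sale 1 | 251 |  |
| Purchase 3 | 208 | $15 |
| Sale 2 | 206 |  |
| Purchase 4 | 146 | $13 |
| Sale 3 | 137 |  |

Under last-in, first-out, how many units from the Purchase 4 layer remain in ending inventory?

Sale 1 (251) [LIFO — newest first]: 102 @ $16 + 149 @ $15 = $3,867
Sale 2 (206) [LIFO — newest first]: 206 @ $15 = $3,090
Sale 3 (137) [LIFO — newest first]: 137 @ $13 = $1,781
Total COGS = $3,867 + $3,090 + $1,781 = $8,738
Ending inventory: 162 @ $17 + 8 @ $15 + 2 @ $15 + 9 @ $13 = $3,021
Check: goods available $11,759 = COGS $8,738 + ending $3,021

9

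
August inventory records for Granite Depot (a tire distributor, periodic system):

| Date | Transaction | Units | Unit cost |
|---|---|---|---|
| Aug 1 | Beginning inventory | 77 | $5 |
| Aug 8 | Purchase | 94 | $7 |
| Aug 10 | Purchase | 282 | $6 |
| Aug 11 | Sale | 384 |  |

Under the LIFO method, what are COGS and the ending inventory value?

COGS = $2,390; ending inventory = $345

Aug 11, 384 sold [LIFO — newest first]: 282 @ $6 + 94 @ $7 + 8 @ $5 = $2,390
Ending inventory: 69 @ $5 = $345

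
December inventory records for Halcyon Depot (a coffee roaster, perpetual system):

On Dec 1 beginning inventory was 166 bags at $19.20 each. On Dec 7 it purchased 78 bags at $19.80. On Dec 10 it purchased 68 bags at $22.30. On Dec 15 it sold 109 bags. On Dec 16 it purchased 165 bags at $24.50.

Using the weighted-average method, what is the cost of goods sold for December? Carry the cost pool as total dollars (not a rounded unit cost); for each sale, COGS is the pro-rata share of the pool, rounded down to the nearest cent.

COGS = $2,182.79

After Dec 1: 166 on hand, pool $3,187.20 (≈ $19.2000 each)
After Dec 7: 244 on hand, pool $4,731.60 (≈ $19.3918 each)
After Dec 10: 312 on hand, pool $6,248.00 (≈ $20.0256 each)
Dec 15, sell 109: 109/312 × $6,248.00 → $2,182.79
After Dec 16: 368 on hand, pool $8,107.71 (≈ $22.0318 each)
Ending inventory (cost pool remaining) = $8,107.71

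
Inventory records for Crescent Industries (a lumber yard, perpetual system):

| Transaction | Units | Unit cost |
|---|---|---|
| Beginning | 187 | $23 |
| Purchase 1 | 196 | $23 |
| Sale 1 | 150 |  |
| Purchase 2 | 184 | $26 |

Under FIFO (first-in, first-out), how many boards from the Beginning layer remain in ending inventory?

Sale 1 (150) [FIFO — oldest first]: 150 @ $23 = $3,450
Ending inventory: 37 @ $23 + 196 @ $23 + 184 @ $26 = $10,143

37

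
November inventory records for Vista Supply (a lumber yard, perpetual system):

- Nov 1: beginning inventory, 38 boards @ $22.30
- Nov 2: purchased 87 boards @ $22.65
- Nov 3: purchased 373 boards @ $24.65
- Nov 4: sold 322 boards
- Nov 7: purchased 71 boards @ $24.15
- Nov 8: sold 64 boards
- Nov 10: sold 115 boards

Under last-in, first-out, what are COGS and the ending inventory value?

COGS = $12,200.15; ending inventory = $1,526.90

Nov 4, 322 sold [LIFO — newest first]: 322 @ $24.65 = $7,937.30
Nov 8, 64 sold [LIFO — newest first]: 64 @ $24.15 = $1,545.60
Nov 10, 115 sold [LIFO — newest first]: 7 @ $24.15 + 51 @ $24.65 + 57 @ $22.65 = $2,717.25
Total COGS = $7,937.30 + $1,545.60 + $2,717.25 = $12,200.15
Ending inventory: 38 @ $22.30 + 30 @ $22.65 = $1,526.90
Check: goods available $13,727.05 = COGS $12,200.15 + ending $1,526.90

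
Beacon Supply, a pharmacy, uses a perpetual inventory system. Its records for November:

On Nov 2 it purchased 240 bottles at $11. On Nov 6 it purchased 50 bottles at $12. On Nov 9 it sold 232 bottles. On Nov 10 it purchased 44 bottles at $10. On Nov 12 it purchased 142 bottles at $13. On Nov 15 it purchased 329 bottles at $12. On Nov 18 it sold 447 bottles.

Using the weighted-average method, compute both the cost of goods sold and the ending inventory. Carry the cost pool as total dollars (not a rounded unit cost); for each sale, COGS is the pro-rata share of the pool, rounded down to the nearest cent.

After Nov 2: 240 on hand, pool $2,640.00 (≈ $11.0000 each)
After Nov 6: 290 on hand, pool $3,240.00 (≈ $11.1724 each)
Nov 9, sell 232: 232/290 × $3,240.00 → $2,592.00
After Nov 10: 102 on hand, pool $1,088.00 (≈ $10.6667 each)
After Nov 12: 244 on hand, pool $2,934.00 (≈ $12.0246 each)
After Nov 15: 573 on hand, pool $6,882.00 (≈ $12.0105 each)
Nov 18, sell 447: 447/573 × $6,882.00 → $5,368.68
Total COGS = $2,592.00 + $5,368.68 = $7,960.68
Ending inventory (cost pool remaining) = $1,513.32
Check: goods available $9,474.00 = COGS $7,960.68 + ending $1,513.32

COGS = $7,960.68; ending inventory = $1,513.32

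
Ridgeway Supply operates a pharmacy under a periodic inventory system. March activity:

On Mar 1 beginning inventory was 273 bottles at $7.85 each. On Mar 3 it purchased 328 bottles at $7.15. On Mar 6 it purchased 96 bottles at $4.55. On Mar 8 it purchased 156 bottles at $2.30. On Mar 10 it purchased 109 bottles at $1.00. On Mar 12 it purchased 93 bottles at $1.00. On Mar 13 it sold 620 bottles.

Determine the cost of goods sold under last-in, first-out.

COGS = $2,184.50

Mar 13, 620 sold [LIFO — newest first]: 93 @ $1.00 + 109 @ $1.00 + 156 @ $2.30 + 96 @ $4.55 + 166 @ $7.15 = $2,184.50
Ending inventory: 273 @ $7.85 + 162 @ $7.15 = $3,301.35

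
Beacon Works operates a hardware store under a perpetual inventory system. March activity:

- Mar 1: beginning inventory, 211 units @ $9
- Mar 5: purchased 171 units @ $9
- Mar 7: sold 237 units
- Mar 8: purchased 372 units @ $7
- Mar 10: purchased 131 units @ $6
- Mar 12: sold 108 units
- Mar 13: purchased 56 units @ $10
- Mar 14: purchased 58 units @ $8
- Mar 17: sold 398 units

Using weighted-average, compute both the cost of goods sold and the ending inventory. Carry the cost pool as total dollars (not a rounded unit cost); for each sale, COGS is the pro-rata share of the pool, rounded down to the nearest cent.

After Mar 1: 211 on hand, pool $1,899.00 (≈ $9.0000 each)
After Mar 5: 382 on hand, pool $3,438.00 (≈ $9.0000 each)
Mar 7, sell 237: 237/382 × $3,438.00 → $2,133.00
After Mar 8: 517 on hand, pool $3,909.00 (≈ $7.5609 each)
After Mar 10: 648 on hand, pool $4,695.00 (≈ $7.2454 each)
Mar 12, sell 108: 108/648 × $4,695.00 → $782.50
After Mar 13: 596 on hand, pool $4,472.50 (≈ $7.5042 each)
After Mar 14: 654 on hand, pool $4,936.50 (≈ $7.5482 each)
Mar 17, sell 398: 398/654 × $4,936.50 → $3,004.16
Total COGS = $2,133.00 + $782.50 + $3,004.16 = $5,919.66
Ending inventory (cost pool remaining) = $1,932.34

COGS = $5,919.66; ending inventory = $1,932.34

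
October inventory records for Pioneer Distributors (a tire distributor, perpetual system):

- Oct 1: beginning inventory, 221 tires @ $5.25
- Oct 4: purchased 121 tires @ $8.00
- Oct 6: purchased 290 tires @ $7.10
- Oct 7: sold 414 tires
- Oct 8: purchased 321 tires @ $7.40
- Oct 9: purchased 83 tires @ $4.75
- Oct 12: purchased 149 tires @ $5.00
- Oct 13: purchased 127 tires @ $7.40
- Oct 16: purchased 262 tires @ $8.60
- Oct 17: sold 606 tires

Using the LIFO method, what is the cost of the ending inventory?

Ending inventory = $3,591.15

Oct 7, 414 sold [LIFO — newest first]: 290 @ $7.10 + 121 @ $8.00 + 3 @ $5.25 = $3,042.75
Oct 17, 606 sold [LIFO — newest first]: 262 @ $8.60 + 127 @ $7.40 + 149 @ $5.00 + 68 @ $4.75 = $4,261.00
Total COGS = $3,042.75 + $4,261.00 = $7,303.75
Ending inventory: 218 @ $5.25 + 321 @ $7.40 + 15 @ $4.75 = $3,591.15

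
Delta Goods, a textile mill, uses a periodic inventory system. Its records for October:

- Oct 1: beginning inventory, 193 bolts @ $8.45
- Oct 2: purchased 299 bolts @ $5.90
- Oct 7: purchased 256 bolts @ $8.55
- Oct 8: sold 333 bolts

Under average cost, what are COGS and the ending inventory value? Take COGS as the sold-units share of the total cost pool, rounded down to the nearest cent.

Oct 8, sell 333: 333/748 × $5,583.75 → $2,485.81
Ending inventory (cost pool remaining) = $3,097.94

COGS = $2,485.81; ending inventory = $3,097.94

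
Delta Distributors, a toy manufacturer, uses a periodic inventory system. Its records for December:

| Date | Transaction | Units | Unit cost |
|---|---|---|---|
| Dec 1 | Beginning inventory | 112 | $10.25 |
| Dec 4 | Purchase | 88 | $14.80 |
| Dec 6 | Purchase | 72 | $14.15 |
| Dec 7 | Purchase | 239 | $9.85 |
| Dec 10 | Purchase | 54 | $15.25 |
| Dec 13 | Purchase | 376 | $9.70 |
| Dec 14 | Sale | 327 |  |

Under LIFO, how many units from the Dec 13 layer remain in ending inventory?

49

Dec 14, 327 sold [LIFO — newest first]: 327 @ $9.70 = $3,171.90
Ending inventory: 112 @ $10.25 + 88 @ $14.80 + 72 @ $14.15 + 239 @ $9.85 + 54 @ $15.25 + 49 @ $9.70 = $7,122.15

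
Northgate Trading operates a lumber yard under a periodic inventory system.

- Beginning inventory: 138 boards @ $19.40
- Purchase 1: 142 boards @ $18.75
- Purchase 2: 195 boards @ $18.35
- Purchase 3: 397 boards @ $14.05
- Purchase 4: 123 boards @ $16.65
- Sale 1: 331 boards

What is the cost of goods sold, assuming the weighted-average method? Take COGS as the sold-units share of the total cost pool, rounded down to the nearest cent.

Sale 1, sell 331: 331/995 × $16,543.75 → $5,503.49
Ending inventory (cost pool remaining) = $11,040.26

COGS = $5,503.49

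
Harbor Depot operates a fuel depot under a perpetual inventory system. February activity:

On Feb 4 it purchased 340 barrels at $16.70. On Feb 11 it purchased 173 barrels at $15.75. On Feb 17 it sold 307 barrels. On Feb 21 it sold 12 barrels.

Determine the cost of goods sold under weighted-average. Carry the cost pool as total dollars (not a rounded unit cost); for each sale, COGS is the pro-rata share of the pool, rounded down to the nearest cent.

After Feb 4: 340 on hand, pool $5,678.00 (≈ $16.7000 each)
After Feb 11: 513 on hand, pool $8,402.75 (≈ $16.3796 each)
Feb 17, sell 307: 307/513 × $8,402.75 → $5,028.54
Feb 21, sell 12: 12/206 × $3,374.21 → $196.55
Total COGS = $5,028.54 + $196.55 = $5,225.09
Ending inventory (cost pool remaining) = $3,177.66
Check: goods available $8,402.75 = COGS $5,225.09 + ending $3,177.66

COGS = $5,225.09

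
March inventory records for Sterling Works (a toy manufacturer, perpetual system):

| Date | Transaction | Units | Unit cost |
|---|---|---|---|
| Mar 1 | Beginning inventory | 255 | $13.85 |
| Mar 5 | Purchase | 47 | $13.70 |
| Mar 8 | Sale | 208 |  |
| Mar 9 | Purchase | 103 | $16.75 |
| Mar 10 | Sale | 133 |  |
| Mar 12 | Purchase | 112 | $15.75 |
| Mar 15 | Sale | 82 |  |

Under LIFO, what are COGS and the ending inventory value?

Mar 8, 208 sold [LIFO — newest first]: 47 @ $13.70 + 161 @ $13.85 = $2,873.75
Mar 10, 133 sold [LIFO — newest first]: 103 @ $16.75 + 30 @ $13.85 = $2,140.75
Mar 15, 82 sold [LIFO — newest first]: 82 @ $15.75 = $1,291.50
Total COGS = $2,873.75 + $2,140.75 + $1,291.50 = $6,306.00
Ending inventory: 64 @ $13.85 + 30 @ $15.75 = $1,358.90

COGS = $6,306.00; ending inventory = $1,358.90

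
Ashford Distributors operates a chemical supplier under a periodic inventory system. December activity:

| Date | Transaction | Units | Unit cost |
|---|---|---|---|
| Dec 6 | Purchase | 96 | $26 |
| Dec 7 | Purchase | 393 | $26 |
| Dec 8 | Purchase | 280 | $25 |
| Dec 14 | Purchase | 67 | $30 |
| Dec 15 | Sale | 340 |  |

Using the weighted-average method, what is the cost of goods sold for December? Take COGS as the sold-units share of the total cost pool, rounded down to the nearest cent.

Dec 15, sell 340: 340/836 × $21,724.00 → $8,835.11
Ending inventory (cost pool remaining) = $12,888.89

COGS = $8,835.11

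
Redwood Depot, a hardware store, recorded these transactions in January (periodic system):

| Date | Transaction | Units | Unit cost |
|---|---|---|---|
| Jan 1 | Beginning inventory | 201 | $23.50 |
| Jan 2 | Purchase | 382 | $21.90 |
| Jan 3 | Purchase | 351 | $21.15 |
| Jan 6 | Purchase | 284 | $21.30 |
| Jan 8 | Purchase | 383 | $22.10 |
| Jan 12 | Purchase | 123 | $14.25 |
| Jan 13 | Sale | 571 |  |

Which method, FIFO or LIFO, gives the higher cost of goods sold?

FIFO

FIFO COGS: 201 @ $23.50 + 370 @ $21.90 = $12,826.50
LIFO COGS: 123 @ $14.25 + 383 @ $22.10 + 65 @ $21.30 = $11,601.55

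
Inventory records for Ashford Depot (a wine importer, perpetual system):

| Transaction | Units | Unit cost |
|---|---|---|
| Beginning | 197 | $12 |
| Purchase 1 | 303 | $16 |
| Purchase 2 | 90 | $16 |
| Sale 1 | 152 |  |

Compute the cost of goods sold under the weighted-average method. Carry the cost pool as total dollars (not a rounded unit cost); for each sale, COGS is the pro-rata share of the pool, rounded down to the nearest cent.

COGS = $2,228.98

After Beginning: 197 on hand, pool $2,364.00 (≈ $12.0000 each)
After Purchase 1: 500 on hand, pool $7,212.00 (≈ $14.4240 each)
After Purchase 2: 590 on hand, pool $8,652.00 (≈ $14.6644 each)
Sale 1, sell 152: 152/590 × $8,652.00 → $2,228.98
Ending inventory (cost pool remaining) = $6,423.02
Check: goods available $8,652.00 = COGS $2,228.98 + ending $6,423.02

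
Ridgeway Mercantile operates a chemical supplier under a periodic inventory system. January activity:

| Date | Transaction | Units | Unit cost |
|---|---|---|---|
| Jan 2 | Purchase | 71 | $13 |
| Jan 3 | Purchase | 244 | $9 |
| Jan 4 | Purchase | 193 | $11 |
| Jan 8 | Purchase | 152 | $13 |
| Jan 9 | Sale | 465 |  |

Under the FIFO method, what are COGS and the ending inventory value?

Jan 9, 465 sold [FIFO — oldest first]: 71 @ $13 + 244 @ $9 + 150 @ $11 = $4,769
Ending inventory: 43 @ $11 + 152 @ $13 = $2,449
Check: goods available $7,218 = COGS $4,769 + ending $2,449

COGS = $4,769; ending inventory = $2,449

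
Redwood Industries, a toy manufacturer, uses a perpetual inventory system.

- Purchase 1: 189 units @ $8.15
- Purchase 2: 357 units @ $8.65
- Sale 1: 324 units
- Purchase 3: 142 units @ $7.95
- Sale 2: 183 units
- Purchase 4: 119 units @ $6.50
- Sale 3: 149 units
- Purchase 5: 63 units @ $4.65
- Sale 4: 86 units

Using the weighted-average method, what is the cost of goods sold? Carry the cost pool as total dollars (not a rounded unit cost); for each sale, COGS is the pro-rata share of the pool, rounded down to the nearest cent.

COGS = $5,964.93

After Purchase 1: 189 on hand, pool $1,540.35 (≈ $8.1500 each)
After Purchase 2: 546 on hand, pool $4,628.40 (≈ $8.4769 each)
Sale 1, sell 324: 324/546 × $4,628.40 → $2,746.52
After Purchase 3: 364 on hand, pool $3,010.78 (≈ $8.2714 each)
Sale 2, sell 183: 183/364 × $3,010.78 → $1,513.66
After Purchase 4: 300 on hand, pool $2,270.62 (≈ $7.5687 each)
Sale 3, sell 149: 149/300 × $2,270.62 → $1,127.74
After Purchase 5: 214 on hand, pool $1,435.83 (≈ $6.7095 each)
Sale 4, sell 86: 86/214 × $1,435.83 → $577.01
Total COGS = $2,746.52 + $1,513.66 + $1,127.74 + $577.01 = $5,964.93
Ending inventory (cost pool remaining) = $858.82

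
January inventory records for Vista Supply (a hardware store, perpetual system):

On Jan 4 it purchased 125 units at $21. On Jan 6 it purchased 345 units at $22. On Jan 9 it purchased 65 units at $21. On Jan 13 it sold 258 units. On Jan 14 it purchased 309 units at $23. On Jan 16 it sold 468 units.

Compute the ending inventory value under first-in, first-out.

Ending inventory = $2,714

Jan 13, 258 sold [FIFO — oldest first]: 125 @ $21 + 133 @ $22 = $5,551
Jan 16, 468 sold [FIFO — oldest first]: 212 @ $22 + 65 @ $21 + 191 @ $23 = $10,422
Total COGS = $5,551 + $10,422 = $15,973
Ending inventory: 118 @ $23 = $2,714
Check: goods available $18,687 = COGS $15,973 + ending $2,714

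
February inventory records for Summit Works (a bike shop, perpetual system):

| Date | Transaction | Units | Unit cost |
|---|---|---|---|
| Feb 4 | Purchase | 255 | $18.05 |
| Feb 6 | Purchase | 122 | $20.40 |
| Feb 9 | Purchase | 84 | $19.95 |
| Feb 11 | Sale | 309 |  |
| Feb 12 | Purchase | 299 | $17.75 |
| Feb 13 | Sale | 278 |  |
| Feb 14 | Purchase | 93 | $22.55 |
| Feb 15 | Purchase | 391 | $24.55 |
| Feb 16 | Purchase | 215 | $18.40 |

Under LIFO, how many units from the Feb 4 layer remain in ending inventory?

152

Feb 11, 309 sold [LIFO — newest first]: 84 @ $19.95 + 122 @ $20.40 + 103 @ $18.05 = $6,023.75
Feb 13, 278 sold [LIFO — newest first]: 278 @ $17.75 = $4,934.50
Total COGS = $6,023.75 + $4,934.50 = $10,958.25
Ending inventory: 152 @ $18.05 + 21 @ $17.75 + 93 @ $22.55 + 391 @ $24.55 + 215 @ $18.40 = $18,768.55
Check: goods available $29,726.80 = COGS $10,958.25 + ending $18,768.55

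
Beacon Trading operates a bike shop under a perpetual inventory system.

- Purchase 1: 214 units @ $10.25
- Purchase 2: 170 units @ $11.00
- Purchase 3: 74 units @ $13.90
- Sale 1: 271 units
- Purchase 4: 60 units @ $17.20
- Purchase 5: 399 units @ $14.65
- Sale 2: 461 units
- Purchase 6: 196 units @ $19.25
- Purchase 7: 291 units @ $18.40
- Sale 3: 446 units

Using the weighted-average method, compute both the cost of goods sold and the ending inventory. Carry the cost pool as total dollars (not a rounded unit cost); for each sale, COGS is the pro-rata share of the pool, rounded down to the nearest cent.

After Purchase 1: 214 on hand, pool $2,193.50 (≈ $10.2500 each)
After Purchase 2: 384 on hand, pool $4,063.50 (≈ $10.5820 each)
After Purchase 3: 458 on hand, pool $5,092.10 (≈ $11.1181 each)
Sale 1, sell 271: 271/458 × $5,092.10 → $3,013.01
After Purchase 4: 247 on hand, pool $3,111.09 (≈ $12.5955 each)
After Purchase 5: 646 on hand, pool $8,956.44 (≈ $13.8645 each)
Sale 2, sell 461: 461/646 × $8,956.44 → $6,391.51
After Purchase 6: 381 on hand, pool $6,337.93 (≈ $16.6350 each)
After Purchase 7: 672 on hand, pool $11,692.33 (≈ $17.3993 each)
Sale 3, sell 446: 446/672 × $11,692.33 → $7,760.08
Total COGS = $3,013.01 + $6,391.51 + $7,760.08 = $17,164.60
Ending inventory (cost pool remaining) = $3,932.25
Check: goods available $21,096.85 = COGS $17,164.60 + ending $3,932.25

COGS = $17,164.60; ending inventory = $3,932.25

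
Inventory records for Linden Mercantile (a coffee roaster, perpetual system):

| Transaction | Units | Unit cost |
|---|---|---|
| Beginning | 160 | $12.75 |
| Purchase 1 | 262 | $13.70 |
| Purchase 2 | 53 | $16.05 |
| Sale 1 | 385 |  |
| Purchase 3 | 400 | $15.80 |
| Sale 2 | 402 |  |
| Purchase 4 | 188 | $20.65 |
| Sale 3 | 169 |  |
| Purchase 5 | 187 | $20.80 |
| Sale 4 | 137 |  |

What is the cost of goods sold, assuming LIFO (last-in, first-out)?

COGS = $18,017.50

Sale 1 (385) [LIFO — newest first]: 53 @ $16.05 + 262 @ $13.70 + 70 @ $12.75 = $5,332.55
Sale 2 (402) [LIFO — newest first]: 400 @ $15.80 + 2 @ $12.75 = $6,345.50
Sale 3 (169) [LIFO — newest first]: 169 @ $20.65 = $3,489.85
Sale 4 (137) [LIFO — newest first]: 137 @ $20.80 = $2,849.60
Total COGS = $5,332.55 + $6,345.50 + $3,489.85 + $2,849.60 = $18,017.50
Ending inventory: 88 @ $12.75 + 19 @ $20.65 + 50 @ $20.80 = $2,554.35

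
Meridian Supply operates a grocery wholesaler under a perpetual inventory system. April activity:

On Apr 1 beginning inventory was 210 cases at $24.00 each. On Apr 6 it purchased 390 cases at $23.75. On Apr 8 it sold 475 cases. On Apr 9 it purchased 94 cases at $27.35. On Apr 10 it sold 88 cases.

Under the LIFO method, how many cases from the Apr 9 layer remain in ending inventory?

6

Apr 8, 475 sold [LIFO — newest first]: 390 @ $23.75 + 85 @ $24.00 = $11,302.50
Apr 10, 88 sold [LIFO — newest first]: 88 @ $27.35 = $2,406.80
Total COGS = $11,302.50 + $2,406.80 = $13,709.30
Ending inventory: 125 @ $24.00 + 6 @ $27.35 = $3,164.10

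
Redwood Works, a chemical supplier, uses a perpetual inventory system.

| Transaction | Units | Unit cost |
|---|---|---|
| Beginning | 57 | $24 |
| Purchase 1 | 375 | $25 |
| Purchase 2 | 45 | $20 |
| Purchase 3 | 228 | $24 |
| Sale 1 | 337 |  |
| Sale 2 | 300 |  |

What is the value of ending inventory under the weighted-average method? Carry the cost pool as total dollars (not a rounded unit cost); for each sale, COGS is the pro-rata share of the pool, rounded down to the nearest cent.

Ending inventory = $1,650.81

After Beginning: 57 on hand, pool $1,368.00 (≈ $24.0000 each)
After Purchase 1: 432 on hand, pool $10,743.00 (≈ $24.8681 each)
After Purchase 2: 477 on hand, pool $11,643.00 (≈ $24.4088 each)
After Purchase 3: 705 on hand, pool $17,115.00 (≈ $24.2766 each)
Sale 1, sell 337: 337/705 × $17,115.00 → $8,181.21
Sale 2, sell 300: 300/368 × $8,933.79 → $7,282.98
Total COGS = $8,181.21 + $7,282.98 = $15,464.19
Ending inventory (cost pool remaining) = $1,650.81
Check: goods available $17,115.00 = COGS $15,464.19 + ending $1,650.81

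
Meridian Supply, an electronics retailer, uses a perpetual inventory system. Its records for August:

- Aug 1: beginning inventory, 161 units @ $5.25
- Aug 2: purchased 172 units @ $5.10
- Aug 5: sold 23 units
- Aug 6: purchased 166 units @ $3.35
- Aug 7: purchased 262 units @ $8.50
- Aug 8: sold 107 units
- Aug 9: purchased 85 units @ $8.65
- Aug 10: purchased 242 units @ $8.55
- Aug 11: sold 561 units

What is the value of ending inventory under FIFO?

Aug 5, 23 sold [FIFO — oldest first]: 23 @ $5.25 = $120.75
Aug 8, 107 sold [FIFO — oldest first]: 107 @ $5.25 = $561.75
Aug 11, 561 sold [FIFO — oldest first]: 31 @ $5.25 + 172 @ $5.10 + 166 @ $3.35 + 192 @ $8.50 = $3,228.05
Total COGS = $120.75 + $561.75 + $3,228.05 = $3,910.55
Ending inventory: 70 @ $8.50 + 85 @ $8.65 + 242 @ $8.55 = $3,399.35

Ending inventory = $3,399.35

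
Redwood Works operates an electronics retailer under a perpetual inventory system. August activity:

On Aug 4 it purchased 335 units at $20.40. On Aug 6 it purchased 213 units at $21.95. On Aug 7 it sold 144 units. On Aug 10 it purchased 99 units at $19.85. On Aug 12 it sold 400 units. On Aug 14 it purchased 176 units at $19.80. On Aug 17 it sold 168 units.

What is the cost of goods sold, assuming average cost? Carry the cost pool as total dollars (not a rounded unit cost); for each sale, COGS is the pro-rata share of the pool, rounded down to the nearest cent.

COGS = $14,721.51

After Aug 4: 335 on hand, pool $6,834.00 (≈ $20.4000 each)
After Aug 6: 548 on hand, pool $11,509.35 (≈ $21.0025 each)
Aug 7, sell 144: 144/548 × $11,509.35 → $3,024.35
After Aug 10: 503 on hand, pool $10,450.15 (≈ $20.7756 each)
Aug 12, sell 400: 400/503 × $10,450.15 → $8,310.25
After Aug 14: 279 on hand, pool $5,624.70 (≈ $20.1602 each)
Aug 17, sell 168: 168/279 × $5,624.70 → $3,386.91
Total COGS = $3,024.35 + $8,310.25 + $3,386.91 = $14,721.51
Ending inventory (cost pool remaining) = $2,237.79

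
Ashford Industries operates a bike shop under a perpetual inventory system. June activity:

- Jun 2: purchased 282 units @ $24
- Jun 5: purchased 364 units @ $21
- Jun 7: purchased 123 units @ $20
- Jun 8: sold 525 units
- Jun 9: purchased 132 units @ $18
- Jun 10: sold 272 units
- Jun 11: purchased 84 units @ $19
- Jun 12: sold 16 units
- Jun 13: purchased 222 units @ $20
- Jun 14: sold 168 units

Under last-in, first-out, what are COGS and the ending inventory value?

Jun 8, 525 sold [LIFO — newest first]: 123 @ $20 + 364 @ $21 + 38 @ $24 = $11,016
Jun 10, 272 sold [LIFO — newest first]: 132 @ $18 + 140 @ $24 = $5,736
Jun 12, 16 sold [LIFO — newest first]: 16 @ $19 = $304
Jun 14, 168 sold [LIFO — newest first]: 168 @ $20 = $3,360
Total COGS = $11,016 + $5,736 + $304 + $3,360 = $20,416
Ending inventory: 104 @ $24 + 68 @ $19 + 54 @ $20 = $4,868
Check: goods available $25,284 = COGS $20,416 + ending $4,868

COGS = $20,416; ending inventory = $4,868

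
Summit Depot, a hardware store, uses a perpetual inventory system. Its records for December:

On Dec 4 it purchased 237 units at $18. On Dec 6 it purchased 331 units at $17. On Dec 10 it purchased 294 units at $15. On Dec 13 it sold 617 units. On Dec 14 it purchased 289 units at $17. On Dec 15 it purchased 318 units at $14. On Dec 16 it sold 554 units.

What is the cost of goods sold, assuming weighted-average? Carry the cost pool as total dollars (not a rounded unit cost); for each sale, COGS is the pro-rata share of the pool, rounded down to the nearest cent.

After Dec 4: 237 on hand, pool $4,266.00 (≈ $18.0000 each)
After Dec 6: 568 on hand, pool $9,893.00 (≈ $17.4173 each)
After Dec 10: 862 on hand, pool $14,303.00 (≈ $16.5928 each)
Dec 13, sell 617: 617/862 × $14,303.00 → $10,237.76
After Dec 14: 534 on hand, pool $8,978.24 (≈ $16.8132 each)
After Dec 15: 852 on hand, pool $13,430.24 (≈ $15.7632 each)
Dec 16, sell 554: 554/852 × $13,430.24 → $8,732.80
Total COGS = $10,237.76 + $8,732.80 = $18,970.56
Ending inventory (cost pool remaining) = $4,697.44

COGS = $18,970.56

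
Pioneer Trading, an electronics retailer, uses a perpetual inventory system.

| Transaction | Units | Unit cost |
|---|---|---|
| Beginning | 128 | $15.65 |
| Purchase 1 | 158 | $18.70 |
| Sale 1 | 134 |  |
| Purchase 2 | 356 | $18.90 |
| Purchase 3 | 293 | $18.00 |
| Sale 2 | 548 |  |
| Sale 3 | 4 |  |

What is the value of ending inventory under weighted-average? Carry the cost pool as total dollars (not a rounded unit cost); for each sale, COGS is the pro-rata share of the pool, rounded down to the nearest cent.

After Beginning: 128 on hand, pool $2,003.20 (≈ $15.6500 each)
After Purchase 1: 286 on hand, pool $4,957.80 (≈ $17.3350 each)
Sale 1, sell 134: 134/286 × $4,957.80 → $2,322.88
After Purchase 2: 508 on hand, pool $9,363.32 (≈ $18.4317 each)
After Purchase 3: 801 on hand, pool $14,637.32 (≈ $18.2738 each)
Sale 2, sell 548: 548/801 × $14,637.32 → $10,014.04
Sale 3, sell 4: 4/253 × $4,623.28 → $73.09
Total COGS = $2,322.88 + $10,014.04 + $73.09 = $12,410.01
Ending inventory (cost pool remaining) = $4,550.19

Ending inventory = $4,550.19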